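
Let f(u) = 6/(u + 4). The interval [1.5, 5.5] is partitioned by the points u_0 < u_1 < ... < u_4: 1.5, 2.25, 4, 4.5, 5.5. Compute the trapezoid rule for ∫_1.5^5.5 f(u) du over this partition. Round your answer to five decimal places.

3.29804

Subinterval widths: 0.75, 1.75, 0.5, 1.
f(1.5) = 12/11, f(2.25) = 0.96, f(4) = 0.75, f(4.5) = 12/17, f(5.5) = 12/19.
On each subinterval the trapezoid contributes (Δu_i/2)·[f(u_{i-1}) + f(u_i)].
Sum ≈ 3.29804.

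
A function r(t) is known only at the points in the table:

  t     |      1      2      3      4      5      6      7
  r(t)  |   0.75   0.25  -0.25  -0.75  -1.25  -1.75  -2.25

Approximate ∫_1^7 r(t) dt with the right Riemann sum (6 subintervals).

-6

Δt = 1.
Sum = 1·[0.25 + (-0.25) + (-0.75) + (-1.25) + (-1.75) + (-2.25)] = -6.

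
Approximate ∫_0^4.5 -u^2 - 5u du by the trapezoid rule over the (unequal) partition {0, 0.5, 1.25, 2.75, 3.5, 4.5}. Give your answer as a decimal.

Subinterval widths: 0.5, 0.75, 1.5, 0.75, 1.
f(0) = 0, f(0.5) = -2.75, f(1.25) = -7.8125, f(2.75) = -21.3125, f(3.5) = -29.75, f(4.5) = -42.75.
On each subinterval the trapezoid contributes (Δu_i/2)·[f(u_{i-1}) + f(u_i)].
Sum = -81.890625.

-81.890625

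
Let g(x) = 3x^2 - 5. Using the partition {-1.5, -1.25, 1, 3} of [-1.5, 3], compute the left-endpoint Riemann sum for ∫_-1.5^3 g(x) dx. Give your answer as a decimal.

-4.265625

Subinterval widths: 0.25, 2.25, 2.
Left endpoints: -1.5, -1.25, 1.
g(-1.5) = 1.75, g(-1.25) = -0.3125, g(1) = -2.
Sum = Σ Δx_i · g(x_i).
Sum = -4.265625.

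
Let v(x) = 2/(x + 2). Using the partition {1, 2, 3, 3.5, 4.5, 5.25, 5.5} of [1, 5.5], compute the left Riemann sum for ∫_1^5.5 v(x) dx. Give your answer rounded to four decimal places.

2.0300

Subinterval widths: 1, 1, 0.5, 1, 0.75, 0.25.
Left endpoints: 1, 2, 3, 3.5, 4.5, 5.25.
v(1) = 2/3, v(2) = 0.5, v(3) = 0.4, v(3.5) = 4/11, v(4.5) = 4/13, v(5.25) = 8/29.
Sum = Σ Δx_i · v(x_i).
Sum ≈ 2.0300.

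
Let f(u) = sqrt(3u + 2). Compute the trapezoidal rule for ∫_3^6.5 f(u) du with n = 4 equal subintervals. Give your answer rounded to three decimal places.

14.038

Δu = (6.5 − 3)/4 = 0.875.
f(3) ≈ 3.317, f(3.875) ≈ 3.691, f(4.75) ≈ 4.031, f(5.625) ≈ 4.345, f(6.5) ≈ 4.637.
T_4 = (Δu/2)·[f(u_0) + 2f(u_1) + 2f(u_2) + 2f(u_3) + f(u_4)].
Sum ≈ 14.038.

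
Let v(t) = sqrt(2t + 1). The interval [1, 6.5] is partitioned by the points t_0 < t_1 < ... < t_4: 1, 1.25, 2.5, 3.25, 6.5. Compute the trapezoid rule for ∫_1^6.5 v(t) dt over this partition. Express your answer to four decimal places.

Subinterval widths: 0.25, 1.25, 0.75, 3.25.
v(1) ≈ 1.7321, v(1.25) ≈ 1.8708, v(2.5) ≈ 2.4495, v(3.25) ≈ 2.7386, v(6.5) ≈ 3.7417.
On each subinterval the trapezoid contributes (Δt_i/2)·[v(t_{i-1}) + v(t_i)].
Sum ≈ 15.6265.

15.6265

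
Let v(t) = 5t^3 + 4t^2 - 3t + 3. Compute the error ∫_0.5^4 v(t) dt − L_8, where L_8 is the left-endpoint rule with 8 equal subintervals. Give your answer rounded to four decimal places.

77.1327

Exact integral: ∫_0.5^4 v(t) dt ≈ 391.963542.
L_8 ≈ 314.830811.
Error ≈ 391.963542 − 314.830811 ≈ 77.1327.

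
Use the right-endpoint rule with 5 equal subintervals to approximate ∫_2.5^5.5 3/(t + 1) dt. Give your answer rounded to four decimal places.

Δt = (5.5 − 2.5)/5 = 0.6.
Right endpoints: 3.1, 3.7, 4.3, 4.9, 5.5.
f(3.1) = 30/41, f(3.7) = 30/47, f(4.3) = 30/53, f(4.9) = 30/59, f(5.5) = 6/13.
Sum = Δt · [f(3.1) + f(3.7) + f(4.3) + f(4.9) + f(5.5)].
Sum ≈ 1.7436.

1.7436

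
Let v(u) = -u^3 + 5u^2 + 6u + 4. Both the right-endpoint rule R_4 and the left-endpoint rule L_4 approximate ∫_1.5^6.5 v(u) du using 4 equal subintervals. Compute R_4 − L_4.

R_4 = 112.1875.
L_4 = 163.75.
R_4 − L_4 = -51.5625.

-51.5625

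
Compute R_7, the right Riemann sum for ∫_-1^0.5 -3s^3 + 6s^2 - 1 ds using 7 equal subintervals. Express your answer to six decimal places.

0.704082

Δs = (0.5 − (-1))/7 = 3/14.
Right endpoints: -11/14, -4/7, -5/14, -1/7, 1/14, 2/7, 0.5.
f(-11/14) = 11413/2744, f(-4/7) = 521/343, f(-5/14) = -269/2744, f(-1/7) = -298/343, f(1/14) = -2663/2744, f(2/7) = -199/343, f(0.5) = 0.125.
Sum = Δs · [f(-11/14) + f(-4/7) + f(-5/14) + ...].
Sum ≈ 0.704082.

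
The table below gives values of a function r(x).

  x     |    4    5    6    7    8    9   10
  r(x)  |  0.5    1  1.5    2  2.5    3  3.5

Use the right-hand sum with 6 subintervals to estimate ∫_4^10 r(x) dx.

13.5

Δx = 1.
Sum = 1·[1 + 1.5 + 2 + 2.5 + 3 + 3.5] = 13.5.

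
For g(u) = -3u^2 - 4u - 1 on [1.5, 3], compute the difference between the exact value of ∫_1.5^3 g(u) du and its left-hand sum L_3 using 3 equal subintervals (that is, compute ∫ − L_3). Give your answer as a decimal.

Exact integral: ∫_1.5^3 g(u) du = -38.625.
L_3 = -32.25.
Error = -38.625 − (-32.25) = -6.375.

-6.375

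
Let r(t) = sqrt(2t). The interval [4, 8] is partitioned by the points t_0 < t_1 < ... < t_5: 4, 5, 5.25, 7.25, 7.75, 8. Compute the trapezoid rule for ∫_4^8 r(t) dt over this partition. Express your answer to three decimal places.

Subinterval widths: 1, 0.25, 2, 0.5, 0.25.
r(4) ≈ 2.828, r(5) ≈ 3.162, r(5.25) ≈ 3.240, r(7.25) ≈ 3.808, r(7.75) ≈ 3.937, r(8) ≈ 4.000.
On each subinterval the trapezoid contributes (Δt_i/2)·[r(t_{i-1}) + r(t_i)].
Sum ≈ 13.772.

13.772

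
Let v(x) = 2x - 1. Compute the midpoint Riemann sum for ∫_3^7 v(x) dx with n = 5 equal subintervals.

Δx = (7 − 3)/5 = 0.8.
Midpoints: 3.4, 4.2, 5, 5.8, 6.6.
v(3.4) = 5.8, v(4.2) = 7.4, v(5) = 9, v(5.8) = 10.6, v(6.6) = 12.2.
Sum = Δx · [v(3.4) + v(4.2) + v(5) + v(5.8) + v(6.6)].
Sum = 36.

36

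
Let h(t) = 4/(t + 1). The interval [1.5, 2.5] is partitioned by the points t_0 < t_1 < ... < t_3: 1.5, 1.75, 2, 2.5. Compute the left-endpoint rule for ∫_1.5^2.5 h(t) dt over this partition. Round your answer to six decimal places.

Subinterval widths: 0.25, 0.25, 0.5.
Left endpoints: 1.5, 1.75, 2.
h(1.5) = 1.6, h(1.75) = 16/11, h(2) = 4/3.
Sum = Σ Δt_i · h(t_i).
Sum ≈ 1.430303.

1.430303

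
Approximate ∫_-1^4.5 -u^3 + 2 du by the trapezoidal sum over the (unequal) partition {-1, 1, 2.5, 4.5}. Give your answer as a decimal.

Subinterval widths: 2, 1.5, 2.
f(-1) = 3, f(1) = 1, f(2.5) = -13.625, f(4.5) = -89.125.
On each subinterval the trapezoid contributes (Δu_i/2)·[f(u_{i-1}) + f(u_i)].
Sum = -108.21875.

-108.21875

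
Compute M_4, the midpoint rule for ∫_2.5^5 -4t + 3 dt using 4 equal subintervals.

-30

Δt = (5 − 2.5)/4 = 0.625.
Midpoints: 2.8125, 3.4375, 4.0625, 4.6875.
f(2.8125) = -8.25, f(3.4375) = -10.75, f(4.0625) = -13.25, f(4.6875) = -15.75.
Sum = Δt · [f(2.8125) + f(3.4375) + f(4.0625) + f(4.6875)].
Sum = -30.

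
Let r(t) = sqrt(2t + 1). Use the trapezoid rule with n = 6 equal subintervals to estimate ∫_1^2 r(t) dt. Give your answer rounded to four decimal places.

Δt = (2 − 1)/6 = 1/6.
r(1) ≈ 1.7321, r(7/6) ≈ 1.8257, r(4/3) ≈ 1.9149, r(1.5) ≈ 2.0000, r(5/3) ≈ 2.0817, r(11/6) ≈ 2.1602, r(2) ≈ 2.2361.
T_6 = (Δt/2)·[r(t_0) + 2r(t_1) + ... + 2r(t_{5}) + r(t_6)].
Sum ≈ 1.9944.

1.9944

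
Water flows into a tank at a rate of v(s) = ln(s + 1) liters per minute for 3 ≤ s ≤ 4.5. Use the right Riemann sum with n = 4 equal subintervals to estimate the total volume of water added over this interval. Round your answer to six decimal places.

Δs = (4.5 − 3)/4 = 0.375.
Right endpoints: 3.375, 3.75, 4.125, 4.5.
v(3.375) ≈ 1.475907, v(3.75) ≈ 1.558145, v(4.125) ≈ 1.634131, v(4.5) ≈ 1.704748.
Sum = Δs · [v(3.375) + v(3.75) + v(4.125) + v(4.5)].
Sum ≈ 2.389849.

2.389849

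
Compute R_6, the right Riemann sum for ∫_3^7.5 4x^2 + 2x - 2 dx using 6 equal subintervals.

Δx = (7.5 − 3)/6 = 0.75.
Right endpoints: 3.75, 4.5, 5.25, 6, 6.75, 7.5.
f(3.75) = 61.75, f(4.5) = 88, f(5.25) = 118.75, f(6) = 154, f(6.75) = 193.75, f(7.5) = 238.
Sum = Δx · [f(3.75) + f(4.5) + f(5.25) + ...].
Sum = 640.6875.

640.6875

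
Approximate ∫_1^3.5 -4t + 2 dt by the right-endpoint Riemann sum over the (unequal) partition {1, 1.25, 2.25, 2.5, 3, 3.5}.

Subinterval widths: 0.25, 1, 0.25, 0.5, 0.5.
Right endpoints: 1.25, 2.25, 2.5, 3, 3.5.
f(1.25) = -3, f(2.25) = -7, f(2.5) = -8, f(3) = -10, f(3.5) = -12.
Sum = Σ Δt_i · f(t_i).
Sum = -20.75.

-20.75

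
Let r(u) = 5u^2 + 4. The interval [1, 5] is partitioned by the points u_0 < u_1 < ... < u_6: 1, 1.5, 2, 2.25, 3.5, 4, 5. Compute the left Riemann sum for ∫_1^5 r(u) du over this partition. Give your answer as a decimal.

171.390625

Subinterval widths: 0.5, 0.5, 0.25, 1.25, 0.5, 1.
Left endpoints: 1, 1.5, 2, 2.25, 3.5, 4.
r(1) = 9, r(1.5) = 15.25, r(2) = 24, r(2.25) = 29.3125, r(3.5) = 65.25, r(4) = 84.
Sum = Σ Δu_i · r(u_i).
Sum = 171.390625.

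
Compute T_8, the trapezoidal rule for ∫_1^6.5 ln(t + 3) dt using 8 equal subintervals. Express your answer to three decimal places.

10.336

Δt = (6.5 − 1)/8 = 0.6875.
f(1) ≈ 1.386, f(1.6875) ≈ 1.545, f(2.375) ≈ 1.682, f(3.0625) ≈ 1.802, f(3.75) ≈ 1.910, f(4.4375) ≈ 2.007, f(5.125) ≈ 2.095, f(5.8125) ≈ 2.176, f(6.5) ≈ 2.251.
T_8 = (Δt/2)·[f(t_0) + 2f(t_1) + ... + 2f(t_{7}) + f(t_8)].
Sum ≈ 10.336.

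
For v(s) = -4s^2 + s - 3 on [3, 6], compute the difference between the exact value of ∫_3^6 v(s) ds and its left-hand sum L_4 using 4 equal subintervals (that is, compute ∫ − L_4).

-38.25

Exact integral: ∫_3^6 v(s) ds = -247.5.
L_4 = -209.25.
Error = -247.5 − (-209.25) = -38.25.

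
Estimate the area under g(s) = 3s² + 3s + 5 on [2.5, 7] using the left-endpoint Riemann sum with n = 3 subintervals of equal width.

312.75

Δs = (7 − 2.5)/3 = 1.5.
Left endpoints: 2.5, 4, 5.5.
g(2.5) = 31.25, g(4) = 65, g(5.5) = 112.25.
Sum = Δs · [g(2.5) + g(4) + g(5.5)].
Sum = 312.75.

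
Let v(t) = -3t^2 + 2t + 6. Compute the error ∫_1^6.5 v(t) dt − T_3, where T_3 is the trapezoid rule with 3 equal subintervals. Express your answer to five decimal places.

Exact integral: ∫_1^6.5 v(t) dt = -199.375.
T_3 ≈ -208.6180556.
Error ≈ -199.375 − (-208.6180556) ≈ 9.24306.

9.24306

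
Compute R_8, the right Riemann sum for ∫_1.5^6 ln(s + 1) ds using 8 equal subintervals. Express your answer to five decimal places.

7.11346

Δs = (6 − 1.5)/8 = 0.5625.
Right endpoints: 2.0625, 2.625, 3.1875, 3.75, 4.3125, 4.875, 5.4375, 6.
f(2.0625) ≈ 1.11923, f(2.625) ≈ 1.28785, f(3.1875) ≈ 1.43210, f(3.75) ≈ 1.55814, f(4.3125) ≈ 1.67006, f(4.875) ≈ 1.77071, f(5.4375) ≈ 1.86214, f(6) ≈ 1.94591.
Sum = Δs · [f(2.0625) + f(2.625) + f(3.1875) + ...].
Sum ≈ 7.11346.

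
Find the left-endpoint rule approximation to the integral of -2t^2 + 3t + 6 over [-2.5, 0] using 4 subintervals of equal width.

-11.3671875

Δt = (0 − (-2.5))/4 = 0.625.
Left endpoints: -2.5, -1.875, -1.25, -0.625.
f(-2.5) = -14, f(-1.875) = -6.65625, f(-1.25) = -0.875, f(-0.625) = 3.34375.
Sum = Δt · [f(-2.5) + f(-1.875) + f(-1.25) + f(-0.625)].
Sum = -11.3671875.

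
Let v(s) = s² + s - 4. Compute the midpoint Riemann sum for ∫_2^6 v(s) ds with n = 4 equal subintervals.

69

Δs = (6 − 2)/4 = 1.
Midpoints: 2.5, 3.5, 4.5, 5.5.
v(2.5) = 4.75, v(3.5) = 11.75, v(4.5) = 20.75, v(5.5) = 31.75.
Sum = Δs · [v(2.5) + v(3.5) + v(4.5) + v(5.5)].
Sum = 69.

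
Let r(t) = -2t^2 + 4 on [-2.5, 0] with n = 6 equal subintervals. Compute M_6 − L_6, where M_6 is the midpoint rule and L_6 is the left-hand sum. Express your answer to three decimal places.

M_6 ≈ -0.34433.
L_6 ≈ -3.16551.
M_6 − L_6 ≈ 2.821.

2.821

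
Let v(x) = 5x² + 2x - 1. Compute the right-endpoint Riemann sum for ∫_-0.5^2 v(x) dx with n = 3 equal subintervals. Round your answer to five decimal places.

26.13426

Δx = (2 − (-0.5))/3 = 5/6.
Right endpoints: 1/3, 7/6, 2.
v(1/3) = 2/9, v(7/6) = 293/36, v(2) = 23.
Sum = Δx · [v(1/3) + v(7/6) + v(2)].
Sum ≈ 26.13426.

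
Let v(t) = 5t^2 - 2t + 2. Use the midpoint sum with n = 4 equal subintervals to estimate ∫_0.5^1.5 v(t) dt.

5.390625

Δt = (1.5 − 0.5)/4 = 0.25.
Midpoints: 0.625, 0.875, 1.125, 1.375.
v(0.625) = 2.703125, v(0.875) = 4.078125, v(1.125) = 6.078125, v(1.375) = 8.703125.
Sum = Δt · [v(0.625) + v(0.875) + v(1.125) + v(1.375)].
Sum = 5.390625.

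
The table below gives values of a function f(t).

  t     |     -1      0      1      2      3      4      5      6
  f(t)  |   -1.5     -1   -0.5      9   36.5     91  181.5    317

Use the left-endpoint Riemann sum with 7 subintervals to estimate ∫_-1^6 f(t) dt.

Δt = 1.
Sum = 1·[(-1.5) + (-1) + (-0.5) + 9 + 36.5 + 91 + 181.5] = 315.

315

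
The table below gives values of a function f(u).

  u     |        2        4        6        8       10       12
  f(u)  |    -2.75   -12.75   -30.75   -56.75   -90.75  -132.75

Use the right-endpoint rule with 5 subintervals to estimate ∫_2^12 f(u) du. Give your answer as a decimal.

-647.5

Δu = 2.
Sum = 2·[(-12.75) + (-30.75) + (-56.75) + (-90.75) + (-132.75)] = -647.5.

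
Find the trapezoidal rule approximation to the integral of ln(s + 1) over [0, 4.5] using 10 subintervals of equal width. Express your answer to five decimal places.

Δs = (4.5 − 0)/10 = 0.45.
f(0) ≈ 0.00000, f(0.45) ≈ 0.37156, f(0.9) ≈ 0.64185, f(1.35) ≈ 0.85442, f(1.8) ≈ 1.02962, f(2.25) ≈ 1.17865, f(2.7) ≈ 1.30833, f(3.15) ≈ 1.42311, f(3.6) ≈ 1.52606, f(4.05) ≈ 1.61939, f(4.5) ≈ 1.70475.
T_10 = (Δs/2)·[f(s_0) + 2f(s_1) + ... + 2f(s_{9}) + f(s_10)].
Sum ≈ 4.86242.

4.86242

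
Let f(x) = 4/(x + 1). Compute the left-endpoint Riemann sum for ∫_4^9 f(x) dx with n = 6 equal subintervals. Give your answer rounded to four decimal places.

Δx = (9 − 4)/6 = 5/6.
Left endpoints: 4, 29/6, 17/3, 6.5, 22/3, 49/6.
f(4) = 0.8, f(29/6) = 24/35, f(17/3) = 0.6, f(6.5) = 8/15, f(22/3) = 0.48, f(49/6) = 24/55.
Sum = Δx · [f(4) + f(29/6) + f(17/3) + ...].
Sum ≈ 2.9462.

2.9462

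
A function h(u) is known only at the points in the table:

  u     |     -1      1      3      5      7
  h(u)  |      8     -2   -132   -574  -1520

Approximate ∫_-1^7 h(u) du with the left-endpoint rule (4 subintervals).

-1400

Δu = 2.
Sum = 2·[8 + (-2) + (-132) + (-574)] = -1400.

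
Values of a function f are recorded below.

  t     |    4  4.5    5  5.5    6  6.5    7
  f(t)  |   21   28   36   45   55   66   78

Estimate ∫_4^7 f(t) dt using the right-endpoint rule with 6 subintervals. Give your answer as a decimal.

154

Δt = 0.5.
Sum = 0.5·[28 + 36 + 45 + 55 + 66 + 78] = 154.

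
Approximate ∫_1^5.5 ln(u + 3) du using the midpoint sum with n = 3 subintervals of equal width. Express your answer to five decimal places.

8.15763

Δu = (5.5 − 1)/3 = 1.5.
Midpoints: 1.75, 3.25, 4.75.
f(1.75) ≈ 1.55814, f(3.25) ≈ 1.83258, f(4.75) ≈ 2.04769.
Sum = Δu · [f(1.75) + f(3.25) + f(4.75)].
Sum ≈ 8.15763.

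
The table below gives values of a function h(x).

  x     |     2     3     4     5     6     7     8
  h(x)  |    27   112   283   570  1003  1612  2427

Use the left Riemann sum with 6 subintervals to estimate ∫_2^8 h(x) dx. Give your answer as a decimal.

Δx = 1.
Sum = 1·[27 + 112 + 283 + 570 + 1003 + 1612] = 3607.

3607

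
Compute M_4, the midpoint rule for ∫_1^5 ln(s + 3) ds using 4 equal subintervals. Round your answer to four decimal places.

Δs = (5 − 1)/4 = 1.
Midpoints: 1.5, 2.5, 3.5, 4.5.
f(1.5) ≈ 1.5041, f(2.5) ≈ 1.7047, f(3.5) ≈ 1.8718, f(4.5) ≈ 2.0149.
Sum = Δs · [f(1.5) + f(2.5) + f(3.5) + f(4.5)].
Sum ≈ 7.0955.

7.0955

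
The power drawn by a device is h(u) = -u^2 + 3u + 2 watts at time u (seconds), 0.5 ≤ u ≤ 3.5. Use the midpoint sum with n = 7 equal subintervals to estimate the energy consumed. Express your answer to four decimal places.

9.7959

Δu = (3.5 − 0.5)/7 = 3/7.
Midpoints: 5/7, 8/7, 11/7, 2, 17/7, 20/7, 23/7.
h(5/7) = 178/49, h(8/7) = 202/49, h(11/7) = 208/49, h(2) = 4, h(17/7) = 166/49, h(20/7) = 118/49, h(23/7) = 52/49.
Sum = Δu · [h(5/7) + h(8/7) + h(11/7) + ...].
Sum ≈ 9.7959.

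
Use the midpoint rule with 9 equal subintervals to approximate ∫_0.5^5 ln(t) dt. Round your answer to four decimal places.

Δt = (5 − 0.5)/9 = 0.5.
Midpoints: 0.75, 1.25, 1.75, 2.25, 2.75, 3.25, 3.75, 4.25, 4.75.
f(0.75) ≈ -0.2877, f(1.25) ≈ 0.2231, f(1.75) ≈ 0.5596, f(2.25) ≈ 0.8109, f(2.75) ≈ 1.0116, f(3.25) ≈ 1.1787, f(3.75) ≈ 1.3218, f(4.25) ≈ 1.4469, f(4.75) ≈ 1.5581.
Sum = Δt · [f(0.75) + f(1.25) + f(1.75) + ...].
Sum ≈ 3.9115.

3.9115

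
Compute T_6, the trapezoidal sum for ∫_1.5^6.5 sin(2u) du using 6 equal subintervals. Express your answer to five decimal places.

-0.71822

Δu = (6.5 − 1.5)/6 = 5/6.
f(1.5) ≈ 0.14112, f(7/3) ≈ -0.99895, f(19/6) ≈ 0.05013, f(4) ≈ 0.98936, f(29/6) ≈ -0.23954, f(17/3) ≈ -0.94350, f(6.5) ≈ 0.42017.
T_6 = (Δu/2)·[f(u_0) + 2f(u_1) + ... + 2f(u_{5}) + f(u_6)].
Sum ≈ -0.71822.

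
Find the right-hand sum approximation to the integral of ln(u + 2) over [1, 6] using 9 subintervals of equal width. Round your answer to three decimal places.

Δu = (6 − 1)/9 = 5/9.
Right endpoints: 14/9, 19/9, 8/3, 29/9, 34/9, 13/3, 44/9, 49/9, 6.
f(14/9) ≈ 1.269, f(19/9) ≈ 1.414, f(8/3) ≈ 1.540, f(29/9) ≈ 1.653, f(34/9) ≈ 1.754, f(13/3) ≈ 1.846, f(44/9) ≈ 1.930, f(49/9) ≈ 2.007, f(6) ≈ 2.079.
Sum = Δu · [f(14/9) + f(19/9) + f(8/3) + ...].
Sum ≈ 8.607.

8.607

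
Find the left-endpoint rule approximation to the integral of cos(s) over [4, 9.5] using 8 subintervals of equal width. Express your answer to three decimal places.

Δs = (9.5 − 4)/8 = 0.6875.
Left endpoints: 4, 4.6875, 5.375, 6.0625, 6.75, 7.4375, 8.125, 8.8125.
f(4) ≈ -0.654, f(4.6875) ≈ -0.025, f(5.375) ≈ 0.615, f(6.0625) ≈ 0.976, f(6.75) ≈ 0.893, f(7.4375) ≈ 0.405, f(8.125) ≈ -0.268, f(8.8125) ≈ -0.818.
Sum = Δs · [f(4) + f(4.6875) + f(5.375) + ...].
Sum ≈ 0.773.

0.773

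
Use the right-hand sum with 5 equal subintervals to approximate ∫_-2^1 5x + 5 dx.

Δx = (1 − (-2))/5 = 0.6.
Right endpoints: -1.4, -0.8, -0.2, 0.4, 1.
f(-1.4) = -2, f(-0.8) = 1, f(-0.2) = 4, f(0.4) = 7, f(1) = 10.
Sum = Δx · [f(-1.4) + f(-0.8) + f(-0.2) + f(0.4) + f(1)].
Sum = 12.

12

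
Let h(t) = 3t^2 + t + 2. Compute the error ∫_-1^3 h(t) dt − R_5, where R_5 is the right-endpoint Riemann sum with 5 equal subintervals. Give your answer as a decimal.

Exact integral: ∫_-1^3 h(t) dt = 40.
R_5 = 52.48.
Error = 40 − 52.48 = -12.48.

-12.48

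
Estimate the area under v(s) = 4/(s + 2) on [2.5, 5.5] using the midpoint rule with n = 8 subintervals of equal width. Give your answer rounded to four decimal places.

Δs = (5.5 − 2.5)/8 = 0.375.
Midpoints: 2.6875, 3.0625, 3.4375, 3.8125, 4.1875, 4.5625, 4.9375, 5.3125.
v(2.6875) = 64/75, v(3.0625) = 64/81, v(3.4375) = 64/87, v(3.8125) = 64/93, v(4.1875) = 64/99, v(4.5625) = 64/105, v(4.9375) = 64/111, v(5.3125) = 64/117.
Sum = Δs · [v(2.6875) + v(3.0625) + v(3.4375) + ...].
Sum ≈ 2.0426.

2.0426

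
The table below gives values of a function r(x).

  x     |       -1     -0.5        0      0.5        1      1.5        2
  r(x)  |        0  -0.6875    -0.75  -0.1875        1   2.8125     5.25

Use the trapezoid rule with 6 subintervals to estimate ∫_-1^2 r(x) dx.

Δx = 0.5.
T_6 = (0.5/2)·[0 + 2·(-0.6875) + 2·(-0.75) + 2·(-0.1875) + 2·1 + 2·2.8125 + 5.25] = 2.40625.

2.40625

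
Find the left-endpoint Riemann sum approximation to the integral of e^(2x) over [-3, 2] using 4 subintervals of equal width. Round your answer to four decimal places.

6.1028

Δx = (2 − (-3))/4 = 1.25.
Left endpoints: -3, -1.75, -0.5, 0.75.
f(-3) ≈ 0.0025, f(-1.75) ≈ 0.0302, f(-0.5) ≈ 0.3679, f(0.75) ≈ 4.4817.
Sum = Δx · [f(-3) + f(-1.75) + f(-0.5) + f(0.75)].
Sum ≈ 6.1028.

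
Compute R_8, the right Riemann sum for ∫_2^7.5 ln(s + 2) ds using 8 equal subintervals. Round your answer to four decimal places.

Δs = (7.5 − 2)/8 = 0.6875.
Right endpoints: 2.6875, 3.375, 4.0625, 4.75, 5.4375, 6.125, 6.8125, 7.5.
f(2.6875) ≈ 1.5449, f(3.375) ≈ 1.6818, f(4.0625) ≈ 1.8021, f(4.75) ≈ 1.9095, f(5.4375) ≈ 2.0065, f(6.125) ≈ 2.0949, f(6.8125) ≈ 2.1762, f(7.5) ≈ 2.2513.
Sum = Δs · [f(2.6875) + f(3.375) + f(4.0625) + ...].
Sum ≈ 10.6337.

10.6337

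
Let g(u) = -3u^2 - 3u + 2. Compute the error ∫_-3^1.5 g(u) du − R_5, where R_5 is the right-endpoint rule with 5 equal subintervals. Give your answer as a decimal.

-1.215

Exact integral: ∫_-3^1.5 g(u) du = -11.25.
R_5 = -10.035.
Error = -11.25 − (-10.035) = -1.215.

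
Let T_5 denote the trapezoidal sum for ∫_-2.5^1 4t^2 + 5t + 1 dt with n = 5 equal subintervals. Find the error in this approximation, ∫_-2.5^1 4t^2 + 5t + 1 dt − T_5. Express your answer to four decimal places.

-1.1433

Exact integral: ∫_-2.5^1 f(t) dt ≈ 12.541667.
T_5 = 13.685.
Error ≈ 12.541667 − 13.685 ≈ -1.1433.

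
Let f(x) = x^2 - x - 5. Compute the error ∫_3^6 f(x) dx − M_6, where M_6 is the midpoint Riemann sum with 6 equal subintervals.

Exact integral: ∫_3^6 f(x) dx = 34.5.
M_6 = 34.4375.
Error = 34.5 − 34.4375 = 0.0625.

0.0625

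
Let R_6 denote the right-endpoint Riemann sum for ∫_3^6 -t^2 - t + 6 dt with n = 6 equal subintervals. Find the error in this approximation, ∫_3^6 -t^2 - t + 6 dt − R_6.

7.625

Exact integral: ∫_3^6 f(t) dt = -58.5.
R_6 = -66.125.
Error = -58.5 − (-66.125) = 7.625.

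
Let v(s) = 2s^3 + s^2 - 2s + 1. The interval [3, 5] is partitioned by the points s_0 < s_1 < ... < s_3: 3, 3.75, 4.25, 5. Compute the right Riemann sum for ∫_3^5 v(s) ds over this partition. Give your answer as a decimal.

Subinterval widths: 0.75, 0.5, 0.75.
Right endpoints: 3.75, 4.25, 5.
v(3.75) = 113.03125, v(4.25) = 164.09375, v(5) = 266.
Sum = Σ Δs_i · v(s_i).
Sum = 366.3203125.

366.3203125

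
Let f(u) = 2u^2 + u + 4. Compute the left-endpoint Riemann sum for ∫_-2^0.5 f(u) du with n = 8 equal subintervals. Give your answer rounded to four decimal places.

14.4043

Δu = (0.5 − (-2))/8 = 0.3125.
Left endpoints: -2, -1.6875, -1.375, -1.0625, -0.75, -0.4375, -0.125, 0.1875.
f(-2) = 10, f(-1.6875) = 8.0078125, f(-1.375) = 6.40625, f(-1.0625) = 5.1953125, f(-0.75) = 4.375, f(-0.4375) = 3.9453125, f(-0.125) = 3.90625, f(0.1875) = 4.2578125.
Sum = Δu · [f(-2) + f(-1.6875) + f(-1.375) + ...].
Sum ≈ 14.4043.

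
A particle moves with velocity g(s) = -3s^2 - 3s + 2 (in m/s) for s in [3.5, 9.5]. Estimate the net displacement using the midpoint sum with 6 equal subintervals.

Δs = (9.5 − 3.5)/6 = 1.
Midpoints: 4, 5, 6, 7, 8, 9.
g(4) = -58, g(5) = -88, g(6) = -124, g(7) = -166, g(8) = -214, g(9) = -268.
Sum = Δs · [g(4) + g(5) + g(6) + ...].
Sum = -918.

-918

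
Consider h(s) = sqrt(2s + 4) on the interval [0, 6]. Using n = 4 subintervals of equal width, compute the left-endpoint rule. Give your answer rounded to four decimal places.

17.1204

Δs = (6 − 0)/4 = 1.5.
Left endpoints: 0, 1.5, 3, 4.5.
h(0) ≈ 2.0000, h(1.5) ≈ 2.6458, h(3) ≈ 3.1623, h(4.5) ≈ 3.6056.
Sum = Δs · [h(0) + h(1.5) + h(3) + h(4.5)].
Sum ≈ 17.1204.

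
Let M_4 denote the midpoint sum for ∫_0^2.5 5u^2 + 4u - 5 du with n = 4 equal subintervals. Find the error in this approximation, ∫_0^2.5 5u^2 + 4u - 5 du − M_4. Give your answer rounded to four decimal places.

Exact integral: ∫_0^2.5 f(u) du ≈ 26.041667.
M_4 ≈ 25.634766.
Error ≈ 26.041667 − 25.634766 ≈ 0.4069.

0.4069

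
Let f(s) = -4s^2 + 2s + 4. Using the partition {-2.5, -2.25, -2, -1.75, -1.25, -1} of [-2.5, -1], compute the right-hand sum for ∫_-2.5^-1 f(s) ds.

-15

Subinterval widths: 0.25, 0.25, 0.25, 0.5, 0.25.
Right endpoints: -2.25, -2, -1.75, -1.25, -1.
f(-2.25) = -20.75, f(-2) = -16, f(-1.75) = -11.75, f(-1.25) = -4.75, f(-1) = -2.
Sum = Σ Δs_i · f(s_i).
Sum = -15.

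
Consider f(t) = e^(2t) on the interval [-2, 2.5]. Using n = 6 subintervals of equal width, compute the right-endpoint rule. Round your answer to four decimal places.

Δt = (2.5 − (-2))/6 = 0.75.
Right endpoints: -1.25, -0.5, 0.25, 1, 1.75, 2.5.
f(-1.25) ≈ 0.0821, f(-0.5) ≈ 0.3679, f(0.25) ≈ 1.6487, f(1) ≈ 7.3891, f(1.75) ≈ 33.1155, f(2.5) ≈ 148.4132.
Sum = Δt · [f(-1.25) + f(-0.5) + f(0.25) + ...].
Sum ≈ 143.2623.

143.2623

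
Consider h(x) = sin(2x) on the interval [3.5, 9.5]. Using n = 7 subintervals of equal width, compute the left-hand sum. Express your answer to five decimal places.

0.13020

Δx = (9.5 − 3.5)/7 = 6/7.
Left endpoints: 3.5, 61/14, 73/14, 85/14, 97/14, 109/14, 121/14.
h(3.5) ≈ 0.65699, h(61/14) ≈ 0.65221, h(73/14) ≈ -0.84351, h(85/14) ≈ -0.41097, h(97/14) ≈ 0.96105, h(109/14) ≈ 0.13611, h(121/14) ≈ -0.99998.
Sum = Δx · [h(3.5) + h(61/14) + h(73/14) + ...].
Sum ≈ 0.13020.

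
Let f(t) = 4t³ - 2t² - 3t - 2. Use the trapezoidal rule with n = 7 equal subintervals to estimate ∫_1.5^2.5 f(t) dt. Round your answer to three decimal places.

17.908

Δt = (2.5 − 1.5)/7 = 1/7.
f(1.5) = 2.5, f(23/14) = 3711/686, f(25/14) = 6203/686, f(27/14) = 9239/686, f(29/14) = 12867/686, f(31/14) = 17135/686, f(33/14) = 22091/686, f(2.5) = 40.5.
T_7 = (Δt/2)·[f(t_0) + 2f(t_1) + ... + 2f(t_{6}) + f(t_7)].
Sum ≈ 17.908.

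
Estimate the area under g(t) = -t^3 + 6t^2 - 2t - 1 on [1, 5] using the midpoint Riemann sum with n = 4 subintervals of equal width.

65

Δt = (5 − 1)/4 = 1.
Midpoints: 1.5, 2.5, 3.5, 4.5.
g(1.5) = 6.125, g(2.5) = 15.875, g(3.5) = 22.625, g(4.5) = 20.375.
Sum = Δt · [g(1.5) + g(2.5) + g(3.5) + g(4.5)].
Sum = 65.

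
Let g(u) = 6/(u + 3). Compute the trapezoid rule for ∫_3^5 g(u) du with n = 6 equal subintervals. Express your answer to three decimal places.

Δu = (5 − 3)/6 = 1/3.
g(3) = 1, g(10/3) = 18/19, g(11/3) = 0.9, g(4) = 6/7, g(13/3) = 9/11, g(14/3) = 18/23, g(5) = 0.75.
T_6 = (Δu/2)·[g(u_0) + 2g(u_1) + ... + 2g(u_{5}) + g(u_6)].
Sum ≈ 1.727.

1.727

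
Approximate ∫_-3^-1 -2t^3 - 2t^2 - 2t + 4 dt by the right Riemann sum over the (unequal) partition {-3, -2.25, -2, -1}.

Subinterval widths: 0.75, 0.25, 1.
Right endpoints: -2.25, -2, -1.
f(-2.25) = 21.15625, f(-2) = 16, f(-1) = 6.
Sum = Σ Δt_i · f(t_i).
Sum = 25.8671875.

25.8671875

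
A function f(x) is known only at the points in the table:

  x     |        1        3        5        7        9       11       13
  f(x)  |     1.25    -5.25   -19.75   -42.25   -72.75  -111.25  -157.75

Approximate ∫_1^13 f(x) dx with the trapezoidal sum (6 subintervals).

-659

Δx = 2.
T_6 = (2/2)·[1.25 + 2·(-5.25) + 2·(-19.75) + 2·(-42.25) + 2·(-72.75) + 2·(-111.25) + (-157.75)] = -659.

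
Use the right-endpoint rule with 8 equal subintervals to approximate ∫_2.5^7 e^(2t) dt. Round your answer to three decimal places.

Δt = (7 − 2.5)/8 = 0.5625.
Right endpoints: 3.0625, 3.625, 4.1875, 4.75, 5.3125, 5.875, 6.4375, 7.
f(3.0625) ≈ 457.145, f(3.625) ≈ 1408.105, f(4.1875) ≈ 4337.268, f(4.75) ≈ 13359.727, f(5.3125) ≈ 41150.856, f(5.875) ≈ 126753.559, f(6.4375) ≈ 390428.448, f(7) ≈ 1202604.284.
Sum = Δt · [f(3.0625) + f(3.625) + f(4.1875) + ...].
Sum ≈ 1001530.908.

1001530.908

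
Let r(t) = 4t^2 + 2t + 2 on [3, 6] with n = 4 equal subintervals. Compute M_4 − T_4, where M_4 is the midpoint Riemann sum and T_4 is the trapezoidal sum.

-1.6875

M_4 = 284.4375.
T_4 = 286.125.
M_4 − T_4 = -1.6875.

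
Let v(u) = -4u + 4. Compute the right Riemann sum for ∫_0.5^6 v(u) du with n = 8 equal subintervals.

Δu = (6 − 0.5)/8 = 0.6875.
Right endpoints: 1.1875, 1.875, 2.5625, 3.25, 3.9375, 4.625, 5.3125, 6.
v(1.1875) = -0.75, v(1.875) = -3.5, v(2.5625) = -6.25, v(3.25) = -9, v(3.9375) = -11.75, v(4.625) = -14.5, v(5.3125) = -17.25, v(6) = -20.
Sum = Δu · [v(1.1875) + v(1.875) + v(2.5625) + ...].
Sum = -57.0625.

-57.0625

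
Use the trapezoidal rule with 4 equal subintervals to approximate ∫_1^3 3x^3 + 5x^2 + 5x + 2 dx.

129.25

Δx = (3 − 1)/4 = 0.5.
f(1) = 15, f(1.5) = 30.875, f(2) = 56, f(2.5) = 92.625, f(3) = 143.
T_4 = (Δx/2)·[f(x_0) + 2f(x_1) + 2f(x_2) + 2f(x_3) + f(x_4)].
Sum = 129.25.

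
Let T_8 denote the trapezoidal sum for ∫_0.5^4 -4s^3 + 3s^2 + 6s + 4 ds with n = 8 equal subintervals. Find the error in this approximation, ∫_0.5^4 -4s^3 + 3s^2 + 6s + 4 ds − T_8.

Exact integral: ∫_0.5^4 f(s) ds = -130.8125.
T_8 = -133.4921875.
Error = -130.8125 − (-133.4921875) = 2.6796875.

2.6796875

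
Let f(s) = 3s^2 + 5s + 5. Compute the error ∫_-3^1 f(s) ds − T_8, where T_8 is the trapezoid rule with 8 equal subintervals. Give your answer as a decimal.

-0.5

Exact integral: ∫_-3^1 f(s) ds = 28.
T_8 = 28.5.
Error = 28 − 28.5 = -0.5.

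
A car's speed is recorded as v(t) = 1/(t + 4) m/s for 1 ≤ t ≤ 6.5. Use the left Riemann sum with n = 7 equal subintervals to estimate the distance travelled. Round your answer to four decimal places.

0.7847

Δt = (6.5 − 1)/7 = 11/14.
Left endpoints: 1, 25/14, 18/7, 47/14, 29/7, 69/14, 40/7.
v(1) = 0.2, v(25/14) = 14/81, v(18/7) = 7/46, v(47/14) = 14/103, v(29/7) = 7/57, v(69/14) = 0.112, v(40/7) = 7/68.
Sum = Δt · [v(1) + v(25/14) + v(18/7) + ...].
Sum ≈ 0.7847.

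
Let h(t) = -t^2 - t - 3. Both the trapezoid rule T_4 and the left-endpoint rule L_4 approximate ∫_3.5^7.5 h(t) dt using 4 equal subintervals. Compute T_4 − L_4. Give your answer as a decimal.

T_4 = -161.
L_4 = -137.
T_4 − L_4 = -24.

-24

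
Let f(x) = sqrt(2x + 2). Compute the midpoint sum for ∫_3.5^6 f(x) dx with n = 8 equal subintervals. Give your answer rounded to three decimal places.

8.461

Δx = (6 − 3.5)/8 = 0.3125.
Midpoints: 3.65625, 3.96875, 4.28125, 4.59375, 4.90625, 5.21875, 5.53125, 5.84375.
f(3.65625) ≈ 3.052, f(3.96875) ≈ 3.152, f(4.28125) ≈ 3.250, f(4.59375) ≈ 3.345, f(4.90625) ≈ 3.437, f(5.21875) ≈ 3.527, f(5.53125) ≈ 3.614, f(5.84375) ≈ 3.700.
Sum = Δx · [f(3.65625) + f(3.96875) + f(4.28125) + ...].
Sum ≈ 8.461.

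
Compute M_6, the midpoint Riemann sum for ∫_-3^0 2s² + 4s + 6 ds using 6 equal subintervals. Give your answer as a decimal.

Δs = (0 − (-3))/6 = 0.5.
Midpoints: -2.75, -2.25, -1.75, -1.25, -0.75, -0.25.
f(-2.75) = 10.125, f(-2.25) = 7.125, f(-1.75) = 5.125, f(-1.25) = 4.125, f(-0.75) = 4.125, f(-0.25) = 5.125.
Sum = Δs · [f(-2.75) + f(-2.25) + f(-1.75) + ...].
Sum = 17.875.

17.875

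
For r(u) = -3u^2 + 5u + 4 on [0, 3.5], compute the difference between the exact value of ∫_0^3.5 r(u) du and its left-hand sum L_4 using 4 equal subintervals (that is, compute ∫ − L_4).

Exact integral: ∫_0^3.5 r(u) du = 1.75.
L_4 = 8.83203125.
Error = 1.75 − 8.83203125 = -7.08203125.

-7.08203125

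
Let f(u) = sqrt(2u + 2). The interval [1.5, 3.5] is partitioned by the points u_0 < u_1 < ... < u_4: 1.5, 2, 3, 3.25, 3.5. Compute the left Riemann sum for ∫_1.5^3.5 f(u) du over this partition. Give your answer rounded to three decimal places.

Subinterval widths: 0.5, 1, 0.25, 0.25.
Left endpoints: 1.5, 2, 3, 3.25.
f(1.5) ≈ 2.236, f(2) ≈ 2.449, f(3) ≈ 2.828, f(3.25) ≈ 2.915.
Sum = Σ Δu_i · f(u_i).
Sum ≈ 5.003.

5.003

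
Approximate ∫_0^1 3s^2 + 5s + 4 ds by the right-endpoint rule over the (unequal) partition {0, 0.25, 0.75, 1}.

9.078125

Subinterval widths: 0.25, 0.5, 0.25.
Right endpoints: 0.25, 0.75, 1.
f(0.25) = 5.4375, f(0.75) = 9.4375, f(1) = 12.
Sum = Σ Δs_i · f(s_i).
Sum = 9.078125.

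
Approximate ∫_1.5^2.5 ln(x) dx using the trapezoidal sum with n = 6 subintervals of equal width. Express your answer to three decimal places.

0.682

Δx = (2.5 − 1.5)/6 = 1/6.
f(1.5) ≈ 0.405, f(5/3) ≈ 0.511, f(11/6) ≈ 0.606, f(2) ≈ 0.693, f(13/6) ≈ 0.773, f(7/3) ≈ 0.847, f(2.5) ≈ 0.916.
T_6 = (Δx/2)·[f(x_0) + 2f(x_1) + ... + 2f(x_{5}) + f(x_6)].
Sum ≈ 0.682.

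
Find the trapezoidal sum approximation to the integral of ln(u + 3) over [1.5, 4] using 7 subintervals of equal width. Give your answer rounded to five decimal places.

Δu = (4 − 1.5)/7 = 5/14.
f(1.5) ≈ 1.50408, f(13/7) ≈ 1.58045, f(31/14) ≈ 1.65140, f(18/7) ≈ 1.71765, f(41/14) ≈ 1.77978, f(23/7) ≈ 1.83828, f(51/14) ≈ 1.89354, f(4) ≈ 1.94591.
T_7 = (Δu/2)·[f(u_0) + 2f(u_1) + ... + 2f(u_{6}) + f(u_7)].
Sum ≈ 4.35218.

4.35218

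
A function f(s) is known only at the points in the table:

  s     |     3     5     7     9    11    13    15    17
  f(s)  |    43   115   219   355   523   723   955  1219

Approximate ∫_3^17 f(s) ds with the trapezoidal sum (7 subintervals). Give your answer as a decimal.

7042

Δs = 2.
T_7 = (2/2)·[43 + 2·115 + 2·219 + 2·355 + 2·523 + 2·723 + 2·955 + 1219] = 7042.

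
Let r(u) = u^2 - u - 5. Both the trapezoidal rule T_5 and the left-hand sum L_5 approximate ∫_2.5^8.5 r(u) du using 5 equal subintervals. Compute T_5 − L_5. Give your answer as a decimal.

36

T_5 = 137.94.
L_5 = 101.94.
T_5 − L_5 = 36.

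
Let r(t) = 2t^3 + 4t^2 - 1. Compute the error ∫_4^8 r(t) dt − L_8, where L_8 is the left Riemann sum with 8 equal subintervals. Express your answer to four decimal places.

265.3333

Exact integral: ∫_4^8 r(t) dt ≈ 2513.333333.
L_8 = 2248.
Error ≈ 2513.333333 − 2248 ≈ 265.3333.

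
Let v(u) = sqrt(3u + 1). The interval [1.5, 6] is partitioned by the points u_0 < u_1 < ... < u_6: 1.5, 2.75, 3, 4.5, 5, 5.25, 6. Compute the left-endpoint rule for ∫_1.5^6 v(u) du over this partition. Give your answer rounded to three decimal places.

Subinterval widths: 1.25, 0.25, 1.5, 0.5, 0.25, 0.75.
Left endpoints: 1.5, 2.75, 3, 4.5, 5, 5.25.
v(1.5) ≈ 2.345, v(2.75) ≈ 3.041, v(3) ≈ 3.162, v(4.5) ≈ 3.808, v(5) ≈ 4.000, v(5.25) ≈ 4.093.
Sum = Σ Δu_i · v(u_i).
Sum ≈ 14.409.

14.409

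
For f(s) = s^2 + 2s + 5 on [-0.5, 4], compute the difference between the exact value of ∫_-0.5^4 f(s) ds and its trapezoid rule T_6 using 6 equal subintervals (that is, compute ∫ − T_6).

Exact integral: ∫_-0.5^4 f(s) ds = 59.625.
T_6 = 60.046875.
Error = 59.625 − 60.046875 = -0.421875.

-0.421875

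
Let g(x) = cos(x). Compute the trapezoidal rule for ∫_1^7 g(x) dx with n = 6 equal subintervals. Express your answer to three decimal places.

Δx = (7 − 1)/6 = 1.
g(1) ≈ 0.540, g(2) ≈ -0.416, g(3) ≈ -0.990, g(4) ≈ -0.654, g(5) ≈ 0.284, g(6) ≈ 0.960, g(7) ≈ 0.754.
T_6 = (Δx/2)·[g(x_0) + 2g(x_1) + ... + 2g(x_{5}) + g(x_6)].
Sum ≈ -0.169.

-0.169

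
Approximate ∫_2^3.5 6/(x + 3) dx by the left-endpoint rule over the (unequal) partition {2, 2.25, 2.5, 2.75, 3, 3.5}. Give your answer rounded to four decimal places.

1.6193

Subinterval widths: 0.25, 0.25, 0.25, 0.25, 0.5.
Left endpoints: 2, 2.25, 2.5, 2.75, 3.
f(2) = 1.2, f(2.25) = 8/7, f(2.5) = 12/11, f(2.75) = 24/23, f(3) = 1.
Sum = Σ Δx_i · f(x_i).
Sum ≈ 1.6193.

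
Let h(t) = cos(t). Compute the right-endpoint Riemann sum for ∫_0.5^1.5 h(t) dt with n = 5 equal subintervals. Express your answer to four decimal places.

Δt = (1.5 − 0.5)/5 = 0.2.
Right endpoints: 0.7, 0.9, 1.1, 1.3, 1.5.
h(0.7) ≈ 0.7648, h(0.9) ≈ 0.6216, h(1.1) ≈ 0.4536, h(1.3) ≈ 0.2675, h(1.5) ≈ 0.0707.
Sum = Δt · [h(0.7) + h(0.9) + h(1.1) + h(1.3) + h(1.5)].
Sum ≈ 0.4357.

0.4357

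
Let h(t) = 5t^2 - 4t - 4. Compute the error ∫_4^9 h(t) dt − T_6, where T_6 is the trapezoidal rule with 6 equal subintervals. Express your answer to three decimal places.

-2.894

Exact integral: ∫_4^9 h(t) dt ≈ 958.33333.
T_6 ≈ 961.22685.
Error ≈ 958.33333 − 961.22685 ≈ -2.894.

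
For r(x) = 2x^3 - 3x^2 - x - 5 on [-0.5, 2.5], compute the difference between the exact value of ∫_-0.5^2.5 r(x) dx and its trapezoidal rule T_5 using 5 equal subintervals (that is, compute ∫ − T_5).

Exact integral: ∫_-0.5^2.5 r(x) dx = -14.25.
T_5 = -13.71.
Error = -14.25 − (-13.71) = -0.54.

-0.54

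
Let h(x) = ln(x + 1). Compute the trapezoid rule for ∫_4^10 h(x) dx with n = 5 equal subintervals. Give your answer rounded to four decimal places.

Δx = (10 − 4)/5 = 1.2.
h(4) ≈ 1.6094, h(5.2) ≈ 1.8245, h(6.4) ≈ 2.0015, h(7.6) ≈ 2.1518, h(8.8) ≈ 2.2824, h(10) ≈ 2.3979.
T_5 = (Δx/2)·[h(x_0) + 2h(x_1) + ... + 2h(x_{4}) + h(x_5)].
Sum ≈ 12.3166.

12.3166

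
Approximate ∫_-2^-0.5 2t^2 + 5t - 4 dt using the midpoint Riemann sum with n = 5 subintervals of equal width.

Δt = (-0.5 − (-2))/5 = 0.3.
Midpoints: -1.85, -1.55, -1.25, -0.95, -0.65.
f(-1.85) = -6.405, f(-1.55) = -6.945, f(-1.25) = -7.125, f(-0.95) = -6.945, f(-0.65) = -6.405.
Sum = Δt · [f(-1.85) + f(-1.55) + f(-1.25) + f(-0.95) + f(-0.65)].
Sum = -10.1475.

-10.1475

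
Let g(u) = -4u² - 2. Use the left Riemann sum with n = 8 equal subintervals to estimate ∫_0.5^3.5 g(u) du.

Δu = (3.5 − 0.5)/8 = 0.375.
Left endpoints: 0.5, 0.875, 1.25, 1.625, 2, 2.375, 2.75, 3.125.
g(0.5) = -3, g(0.875) = -5.0625, g(1.25) = -8.25, g(1.625) = -12.5625, g(2) = -18, g(2.375) = -24.5625, g(2.75) = -32.25, g(3.125) = -41.0625.
Sum = Δu · [g(0.5) + g(0.875) + g(1.25) + ...].
Sum = -54.28125.

-54.28125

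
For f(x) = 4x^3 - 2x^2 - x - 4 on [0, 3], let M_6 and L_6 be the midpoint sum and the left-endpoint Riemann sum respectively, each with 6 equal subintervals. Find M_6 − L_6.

M_6 = 45.5.
L_6 = 26.75.
M_6 − L_6 = 18.75.

18.75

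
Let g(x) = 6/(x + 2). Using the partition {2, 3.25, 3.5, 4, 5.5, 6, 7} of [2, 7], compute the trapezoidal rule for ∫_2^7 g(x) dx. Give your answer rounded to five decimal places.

4.89957

Subinterval widths: 1.25, 0.25, 0.5, 1.5, 0.5, 1.
g(2) = 1.5, g(3.25) = 8/7, g(3.5) = 12/11, g(4) = 1, g(5.5) = 0.8, g(6) = 0.75, g(7) = 2/3.
On each subinterval the trapezoid contributes (Δx_i/2)·[g(x_{i-1}) + g(x_i)].
Sum ≈ 4.89957.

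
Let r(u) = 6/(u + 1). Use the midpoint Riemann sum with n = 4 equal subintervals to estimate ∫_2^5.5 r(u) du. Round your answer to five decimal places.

Δu = (5.5 − 2)/4 = 0.875.
Midpoints: 2.4375, 3.3125, 4.1875, 5.0625.
r(2.4375) = 96/55, r(3.3125) = 32/23, r(4.1875) = 96/83, r(5.0625) = 96/97.
Sum = Δu · [r(2.4375) + r(3.3125) + r(4.1875) + r(5.0625)].
Sum ≈ 4.62269.

4.62269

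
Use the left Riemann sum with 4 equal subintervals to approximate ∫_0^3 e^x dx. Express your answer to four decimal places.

12.8148

Δx = (3 − 0)/4 = 0.75.
Left endpoints: 0, 0.75, 1.5, 2.25.
f(0) ≈ 1.0000, f(0.75) ≈ 2.1170, f(1.5) ≈ 4.4817, f(2.25) ≈ 9.4877.
Sum = Δx · [f(0) + f(0.75) + f(1.5) + f(2.25)].
Sum ≈ 12.8148.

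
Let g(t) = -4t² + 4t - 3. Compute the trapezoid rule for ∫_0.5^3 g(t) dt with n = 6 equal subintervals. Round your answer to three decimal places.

Δt = (3 − 0.5)/6 = 5/12.
g(0.5) = -2, g(11/12) = -97/36, g(4/3) = -43/9, g(1.75) = -8.25, g(13/6) = -118/9, g(31/12) = -697/36, g(3) = -27.
T_6 = (Δt/2)·[g(t_0) + 2g(t_1) + ... + 2g(t_{5}) + g(t_6)].
Sum ≈ -26.123.

-26.123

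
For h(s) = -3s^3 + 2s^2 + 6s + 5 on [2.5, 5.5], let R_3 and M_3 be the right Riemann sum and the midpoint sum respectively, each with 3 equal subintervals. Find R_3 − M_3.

-218.625

R_3 = -679.625.
M_3 = -461.
R_3 − M_3 = -218.625.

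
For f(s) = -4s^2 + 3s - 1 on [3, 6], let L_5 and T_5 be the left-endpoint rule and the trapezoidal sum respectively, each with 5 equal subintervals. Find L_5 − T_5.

29.7

L_5 = -185.52.
T_5 = -215.22.
L_5 − T_5 = 29.7.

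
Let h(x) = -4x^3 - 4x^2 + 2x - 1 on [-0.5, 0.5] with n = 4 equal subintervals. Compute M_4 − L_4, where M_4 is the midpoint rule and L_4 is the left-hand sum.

0.1875

M_4 = -1.3125.
L_4 = -1.5.
M_4 − L_4 = 0.1875.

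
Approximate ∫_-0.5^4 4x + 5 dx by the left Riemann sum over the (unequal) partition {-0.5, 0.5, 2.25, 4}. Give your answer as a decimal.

Subinterval widths: 1, 1.75, 1.75.
Left endpoints: -0.5, 0.5, 2.25.
f(-0.5) = 3, f(0.5) = 7, f(2.25) = 14.
Sum = Σ Δx_i · f(x_i).
Sum = 39.75.

39.75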